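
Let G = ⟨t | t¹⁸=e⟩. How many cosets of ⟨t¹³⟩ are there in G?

First find ord(t¹³) by computing successive powers:
  (t¹³)¹ = t¹³, (t¹³)² = t⁸, (t¹³)³ = t³, (t¹³)⁴ = t¹⁶, (t¹³)⁵ = t¹¹, (t¹³)⁶ = t⁶, (t¹³)⁷ = t, (t¹³)⁸ = t¹⁴, (t¹³)⁹ = t⁹, (t¹³)¹⁰ = t⁴, (t¹³)¹¹ = t¹⁷, (t¹³)¹² = t¹², (t¹³)¹³ = t⁷, (t¹³)¹⁴ = t², (t¹³)¹⁵ = t¹⁵, (t¹³)¹⁶ = t¹⁰, (t¹³)¹⁷ = t⁵, (t¹³)¹⁸ = e.
So |⟨t¹³⟩| = ord(t¹³) = 18. With |G| = 18, by Lagrange [G : ⟨t¹³⟩] = 18/18 = 1.

Answer: 1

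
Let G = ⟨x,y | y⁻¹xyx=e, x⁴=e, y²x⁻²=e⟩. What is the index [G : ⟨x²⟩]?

First find ord(x²) by computing successive powers:
  (x²)¹ = x², (x²)² = e.
So |⟨x²⟩| = ord(x²) = 2. With |G| = 8, by Lagrange [G : ⟨x²⟩] = 8/2 = 4.

Answer: 4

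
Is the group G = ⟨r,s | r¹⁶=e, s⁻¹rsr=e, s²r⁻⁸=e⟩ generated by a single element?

Every cyclic group is abelian. But r·s = rs while s·r = r⁷s⁻¹, so r·s ≠ s·r and G is not abelian. Hence G is not cyclic.

Answer: No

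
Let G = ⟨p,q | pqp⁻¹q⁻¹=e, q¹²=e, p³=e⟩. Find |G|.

Enumerate words in the generators, reducing via the relations: the distinct elements are
  {e, p, q, pq, p², q², q³, q⁴, q⁵, q⁶, q⁷, q⁸, q⁹, pq², pq³, pq⁴, pq⁵, pq⁶, pq⁷, pq⁸, pq⁹, p²q, q¹¹, q¹⁰, pq¹¹, pq¹⁰, p²q², p²q³, p²q⁴, p²q⁵, p²q⁶, p²q⁷, p²q⁸, p²q⁹, p²q¹¹, p²q¹⁰}.
No further products give new elements, so |G| = 36.

Answer: 36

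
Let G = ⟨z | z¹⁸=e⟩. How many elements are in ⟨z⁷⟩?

|⟨z⁷⟩| equals the order of z⁷. Compute successive powers until reaching e:
  (z⁷)¹ = z⁷, (z⁷)² = z¹⁴, (z⁷)³ = z³, (z⁷)⁴ = z¹⁰, (z⁷)⁵ = z¹⁷, (z⁷)⁶ = z⁶, (z⁷)⁷ = z¹³, (z⁷)⁸ = z², (z⁷)⁹ = z⁹, (z⁷)¹⁰ = z¹⁶, (z⁷)¹¹ = z⁵, (z⁷)¹² = z¹², (z⁷)¹³ = z, (z⁷)¹⁴ = z⁸, (z⁷)¹⁵ = z¹⁵, (z⁷)¹⁶ = z⁴, (z⁷)¹⁷ = z¹¹, (z⁷)¹⁸ = e.
The smallest positive k with (z⁷)ᵏ = e is 18, so |⟨z⁷⟩| = 18.

Answer: 18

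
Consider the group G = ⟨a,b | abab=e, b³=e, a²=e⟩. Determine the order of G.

Enumerate words in the generators, reducing via the relations: the distinct elements are
  {a, b, e, ab, b², ab²}.
No further products give new elements, so |G| = 6.

Answer: 6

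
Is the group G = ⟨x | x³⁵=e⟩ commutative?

G has a single generator, so G is cyclic and hence abelian.

Answer: Yes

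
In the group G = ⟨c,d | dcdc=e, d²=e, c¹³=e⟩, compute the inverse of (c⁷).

The order of (c⁷) is 13 (smallest k with (c⁷)ᵏ = e), so (c⁷)⁻¹ = (c⁷)¹² = c⁶.
Check: (c⁷) · (c⁶) → (c⁷) · c⁶ = e, giving e as required.

Answer: c⁶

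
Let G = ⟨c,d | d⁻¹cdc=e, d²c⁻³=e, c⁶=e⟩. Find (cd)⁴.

Compute successive powers of (cd), reducing at each step:
  (cd)²: (cd) · c = d;   d · d = c³
  (cd)³: (c³) · c = c⁴;   (c⁴) · d = cd⁻¹
  (cd)⁴: (cd⁻¹) · c = d⁻¹;   (d⁻¹) · d = e

Answer: e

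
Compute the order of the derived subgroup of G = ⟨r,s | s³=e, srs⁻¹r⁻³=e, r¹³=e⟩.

G' = [G, G] is generated by all commutators. The generator-pair commutators are: [r, s] = r¹¹.
The subgroup they normally generate is {e, r, r², r³, r⁴, r⁵, r⁶, r⁷, r⁸, r⁹, r¹⁰, r¹¹, r¹²}, of order 13.
Check: |G/G'| = 39/13 = 3 is the order of the abelianisation.

Answer: 13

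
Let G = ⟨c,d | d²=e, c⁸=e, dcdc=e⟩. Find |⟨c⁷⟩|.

|⟨c⁷⟩| equals the order of c⁷. Compute successive powers until reaching e:
  (c⁷)¹ = c⁷, (c⁷)² = c⁶, (c⁷)³ = c⁵, (c⁷)⁴ = c⁴, (c⁷)⁵ = c³, (c⁷)⁶ = c², (c⁷)⁷ = c, (c⁷)⁸ = e.
The smallest positive k with (c⁷)ᵏ = e is 8, so |⟨c⁷⟩| = 8.

Answer: 8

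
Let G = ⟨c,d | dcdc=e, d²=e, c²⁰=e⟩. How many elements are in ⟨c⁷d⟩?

|⟨c⁷d⟩| equals the order of c⁷d. Compute successive powers until reaching e:
  (c⁷d)¹ = c⁷d, (c⁷d)² = e.
The smallest positive k with (c⁷d)ᵏ = e is 2, so |⟨c⁷d⟩| = 2.

Answer: 2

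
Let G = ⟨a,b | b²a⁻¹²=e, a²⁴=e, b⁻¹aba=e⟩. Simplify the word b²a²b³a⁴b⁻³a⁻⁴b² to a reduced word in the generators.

Multiply left to right, reducing at each step:
  (a¹²) · a² = a¹⁴
  (a¹⁴) · b³ = a²b
  (a²b) · a⁴ = a¹⁰b⁻¹
  (a¹⁰b⁻¹) · b⁻³ = a¹⁰
  (a¹⁰) · a⁻⁴ = a⁶
  (a⁶) · b² = a¹⁸

Answer: a¹⁸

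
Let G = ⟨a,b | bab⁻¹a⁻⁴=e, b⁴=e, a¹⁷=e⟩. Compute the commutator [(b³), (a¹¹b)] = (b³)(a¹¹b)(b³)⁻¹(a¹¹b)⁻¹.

[(b³), (a¹¹b)] = (b³)·(a¹¹b)·(b³)⁻¹·(a¹¹b)⁻¹.
  (b³) · (a¹¹b) = a⁷
  (a⁷) · b = a⁷b
  (a⁷b) · (a¹⁰b³) = a¹³

Answer: a¹³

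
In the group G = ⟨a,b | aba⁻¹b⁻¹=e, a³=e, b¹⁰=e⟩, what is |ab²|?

Compute successive powers until reaching e:
  (ab²)¹ = ab², (ab²)² = a²b⁴, (ab²)³ = b⁶, (ab²)⁴ = ab⁸, (ab²)⁵ = a², (ab²)⁶ = b², (ab²)⁷ = ab⁴, (ab²)⁸ = a²b⁶, (ab²)⁹ = b⁸, (ab²)¹⁰ = a, (ab²)¹¹ = a²b², (ab²)¹² = b⁴, (ab²)¹³ = ab⁶, (ab²)¹⁴ = a²b⁸, (ab²)¹⁵ = e.
The smallest positive k with (ab²)ᵏ = e is 15.

Answer: 15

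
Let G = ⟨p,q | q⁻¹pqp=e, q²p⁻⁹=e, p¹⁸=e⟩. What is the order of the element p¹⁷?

Compute successive powers until reaching e:
  (p¹⁷)¹ = p¹⁷, (p¹⁷)² = p¹⁶, (p¹⁷)³ = p¹⁵, (p¹⁷)⁴ = p¹⁴, (p¹⁷)⁵ = p¹³, (p¹⁷)⁶ = p¹², (p¹⁷)⁷ = p¹¹, (p¹⁷)⁸ = p¹⁰, (p¹⁷)⁹ = p⁹, (p¹⁷)¹⁰ = p⁸, (p¹⁷)¹¹ = p⁷, (p¹⁷)¹² = p⁶, (p¹⁷)¹³ = p⁵, (p¹⁷)¹⁴ = p⁴, (p¹⁷)¹⁵ = p³, (p¹⁷)¹⁶ = p², (p¹⁷)¹⁷ = p, (p¹⁷)¹⁸ = e.
The smallest positive k with (p¹⁷)ᵏ = e is 18.

Answer: 18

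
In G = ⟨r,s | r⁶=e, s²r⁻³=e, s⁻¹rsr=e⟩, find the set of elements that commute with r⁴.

⟨r⁴⟩ ⊆ C_G(r⁴) since powers of r⁴ commute with r⁴; so |C_G(r⁴)| ≥ |⟨r⁴⟩| = 3.
By orbit–stabilizer, |C_G(r⁴)| = |G| / |conj. class of r⁴| = 12 / 2 = 6.
The 6 elements commuting with r⁴ are {e, r, r², r³, r⁴, r⁵}.

Answer: {e, r, r², r³, r⁴, r⁵}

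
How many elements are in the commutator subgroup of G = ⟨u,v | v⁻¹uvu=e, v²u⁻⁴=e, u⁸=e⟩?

G' = [G, G] is generated by all commutators. The generator-pair commutators are: [u, v] = u².
The subgroup they normally generate is {e, u², u⁴, u⁶}, of order 4.
Check: |G/G'| = 16/4 = 4 is the order of the abelianisation.

Answer: 4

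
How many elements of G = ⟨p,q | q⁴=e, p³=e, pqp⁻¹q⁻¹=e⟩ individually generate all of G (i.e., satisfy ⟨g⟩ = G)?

G is cyclic of order 12. An element generates G iff its order is 12, and a cyclic group of order 12 has exactly φ(12) = 4 such elements.

Answer: 4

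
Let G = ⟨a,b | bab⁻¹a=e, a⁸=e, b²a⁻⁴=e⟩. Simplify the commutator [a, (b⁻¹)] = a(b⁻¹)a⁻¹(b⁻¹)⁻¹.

[a, (b⁻¹)] = a·(b⁻¹)·a⁻¹·(b⁻¹)⁻¹.
  a · (b⁻¹) = ab⁻¹
  (ab⁻¹) · (a⁷) = a²b⁻¹
  (a²b⁻¹) · b = a²

Answer: a²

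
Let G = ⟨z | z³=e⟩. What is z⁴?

Compute successive powers of z, reducing at each step:
  z²: z · z = z²
  z³: (z²) · z = e
  z⁴: e · z = z

Answer: z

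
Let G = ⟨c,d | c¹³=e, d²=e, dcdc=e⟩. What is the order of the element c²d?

Compute successive powers until reaching e:
  (c²d)¹ = c²d, (c²d)² = e.
The smallest positive k with (c²d)ᵏ = e is 2.

Answer: 2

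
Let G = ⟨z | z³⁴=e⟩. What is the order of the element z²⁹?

Compute successive powers until reaching e:
  (z²⁹)¹ = z²⁹, (z²⁹)² = z²⁴, (z²⁹)³ = z¹⁹, (z²⁹)⁴ = z¹⁴, (z²⁹)⁵ = z⁹, (z²⁹)⁶ = z⁴, (z²⁹)⁷ = z³³, (z²⁹)⁸ = z²⁸, (z²⁹)⁹ = z²³, (z²⁹)¹⁰ = z¹⁸, (z²⁹)¹¹ = z¹³, (z²⁹)¹² = z⁸, (z²⁹)¹³ = z³, (z²⁹)¹⁴ = z³², (z²⁹)¹⁵ = z²⁷, (z²⁹)¹⁶ = z²², (z²⁹)¹⁷ = z¹⁷, (z²⁹)¹⁸ = z¹², (z²⁹)¹⁹ = z⁷, (z²⁹)²⁰ = z², (z²⁹)²¹ = z³¹, (z²⁹)²² = z²⁶, (z²⁹)²³ = z²¹, (z²⁹)²⁴ = z¹⁶, (z²⁹)²⁵ = z¹¹, (z²⁹)²⁶ = z⁶, (z²⁹)²⁷ = z, (z²⁹)²⁸ = z³⁰, (z²⁹)²⁹ = z²⁵, (z²⁹)³⁰ = z²⁰, (z²⁹)³¹ = z¹⁵, (z²⁹)³² = z¹⁰, (z²⁹)³³ = z⁵, (z²⁹)³⁴ = e.
The smallest positive k with (z²⁹)ᵏ = e is 34.

Answer: 34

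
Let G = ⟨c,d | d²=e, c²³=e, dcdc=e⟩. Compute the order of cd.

Compute successive powers until reaching e:
  (cd)¹ = cd, (cd)² = e.
The smallest positive k with (cd)ᵏ = e is 2.

Answer: 2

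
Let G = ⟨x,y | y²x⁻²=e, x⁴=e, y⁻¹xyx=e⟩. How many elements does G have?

Enumerate words in the generators, reducing via the relations: the distinct elements are
  {e, x, y, xy, x², x³, y⁻¹, xy⁻¹}.
No further products give new elements, so |G| = 8.

Answer: 8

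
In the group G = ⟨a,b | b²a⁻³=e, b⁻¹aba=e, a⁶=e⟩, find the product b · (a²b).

Compute b · (a²b) by multiplying left to right and reducing via the relations at each step:
  b · a² = ab⁻¹
  (ab⁻¹) · b = a

Answer: a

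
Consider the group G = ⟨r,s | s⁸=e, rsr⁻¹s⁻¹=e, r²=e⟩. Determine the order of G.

Enumerate words in the generators, reducing via the relations: the distinct elements are
  {e, r, s, rs, s², s³, s⁴, s⁵, s⁶, s⁷, rs², rs³, rs⁴, rs⁵, rs⁶, rs⁷}.
No further products give new elements, so |G| = 16.

Answer: 16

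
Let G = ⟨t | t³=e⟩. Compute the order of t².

Compute successive powers until reaching e:
  (t²)¹ = t², (t²)² = t, (t²)³ = e.
The smallest positive k with (t²)ᵏ = e is 3.

Answer: 3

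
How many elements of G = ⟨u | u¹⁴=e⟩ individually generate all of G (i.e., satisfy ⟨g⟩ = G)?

G is cyclic of order 14. An element generates G iff its order is 14, and a cyclic group of order 14 has exactly φ(14) = 6 such elements.

Answer: 6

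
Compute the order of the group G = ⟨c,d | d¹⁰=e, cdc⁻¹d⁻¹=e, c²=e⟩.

Enumerate words in the generators, reducing via the relations: the distinct elements are
  {c, d, e, cd, d², d³, d⁴, d⁵, d⁶, d⁷, d⁸, d⁹, cd², cd³, cd⁴, cd⁵, cd⁶, cd⁷, cd⁸, cd⁹}.
No further products give new elements, so |G| = 20.

Answer: 20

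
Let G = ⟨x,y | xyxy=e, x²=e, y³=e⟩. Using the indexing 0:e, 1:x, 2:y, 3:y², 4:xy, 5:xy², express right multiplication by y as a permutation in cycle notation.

(0 2 3)(1 4 5)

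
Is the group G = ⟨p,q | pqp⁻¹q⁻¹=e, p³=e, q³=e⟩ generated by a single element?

|G| = 9, but the maximum element order in G is 3 < 9. No single element generates all of G, so G is not cyclic.

Answer: No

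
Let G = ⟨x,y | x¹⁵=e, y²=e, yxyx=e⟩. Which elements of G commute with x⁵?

⟨x⁵⟩ ⊆ C_G(x⁵) since powers of x⁵ commute with x⁵; so |C_G(x⁵)| ≥ |⟨x⁵⟩| = 3.
By orbit–stabilizer, |C_G(x⁵)| = |G| / |conj. class of x⁵| = 30 / 2 = 15.
The 15 elements commuting with x⁵ are {e, x, x², x³, x⁴, x⁵, x⁶, x⁷, x⁸, x⁹, x¹⁰, x¹¹, x¹², x¹³, x¹⁴}.

Answer: {e, x, x², x³, x⁴, x⁵, x⁶, x⁷, x⁸, x⁹, x¹⁰, x¹¹, x¹², x¹³, x¹⁴}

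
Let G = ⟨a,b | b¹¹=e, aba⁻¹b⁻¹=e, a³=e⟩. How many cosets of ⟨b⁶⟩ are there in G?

First find ord(b⁶) by computing successive powers:
  (b⁶)¹ = b⁶, (b⁶)² = b, (b⁶)³ = b⁷, (b⁶)⁴ = b², (b⁶)⁵ = b⁸, (b⁶)⁶ = b³, (b⁶)⁷ = b⁹, (b⁶)⁸ = b⁴, (b⁶)⁹ = b¹⁰, (b⁶)¹⁰ = b⁵, (b⁶)¹¹ = e.
So |⟨b⁶⟩| = ord(b⁶) = 11. With |G| = 33, by Lagrange [G : ⟨b⁶⟩] = 33/11 = 3.

Answer: 3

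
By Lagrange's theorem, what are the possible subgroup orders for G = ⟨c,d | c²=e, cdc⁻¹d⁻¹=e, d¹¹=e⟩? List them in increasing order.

|G| = 22 = 2 · 11. By Lagrange's theorem the order of any subgroup divides 22; the divisors of 22 are 1, 2, 11, 22.

Answer: 1, 2, 11, 22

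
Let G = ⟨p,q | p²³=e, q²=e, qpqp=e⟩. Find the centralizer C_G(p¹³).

⟨p¹³⟩ ⊆ C_G(p¹³) since powers of p¹³ commute with p¹³; so |C_G(p¹³)| ≥ |⟨p¹³⟩| = 23.
By orbit–stabilizer, |C_G(p¹³)| = |G| / |conj. class of p¹³| = 46 / 2 = 23.
The 23 elements commuting with p¹³ are {e, p, p², p³, p⁴, p⁵, p⁶, p⁷, p⁸, p⁹, p¹⁰, p¹¹, p¹², p¹³, p¹⁴, p¹⁵, p¹⁶, p¹⁷, p¹⁸, p¹⁹, p²⁰, p²¹, p²²}.

Answer: {e, p, p², p³, p⁴, p⁵, p⁶, p⁷, p⁸, p⁹, p¹⁰, p¹¹, p¹², p¹³, p¹⁴, p¹⁵, p¹⁶, p¹⁷, p¹⁸, p¹⁹, p²⁰, p²¹, p²²}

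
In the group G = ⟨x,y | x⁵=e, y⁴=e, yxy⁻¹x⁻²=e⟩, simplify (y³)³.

Compute successive powers of (y³), reducing at each step:
  (y³)²: (y³) · y³ = y²
  (y³)³: (y²) · y³ = y

Answer: y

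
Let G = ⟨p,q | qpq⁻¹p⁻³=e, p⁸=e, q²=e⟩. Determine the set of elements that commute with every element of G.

An element z ∈ Z(G) iff z commutes with every generator.
For example p⁴ is central: (p⁴)·p = p⁵ = p·(p⁴); (p⁴)·q = p⁴q = q·(p⁴).
Whereas p ∉ Z(G) since p·q = pq ≠ p³q = q·p.
Checking each of the 16 elements this way gives Z(G) = {e, p⁴}, of order 2.

Answer: {e, p⁴}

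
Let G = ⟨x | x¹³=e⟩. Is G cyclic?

|G| = 13. The element x has order 13 (its powers give 13 distinct elements), so ⟨x⟩ = G and G is cyclic.

Answer: Yes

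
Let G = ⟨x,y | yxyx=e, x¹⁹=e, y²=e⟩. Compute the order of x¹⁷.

Compute successive powers until reaching e:
  (x¹⁷)¹ = x¹⁷, (x¹⁷)² = x¹⁵, (x¹⁷)³ = x¹³, (x¹⁷)⁴ = x¹¹, (x¹⁷)⁵ = x⁹, (x¹⁷)⁶ = x⁷, (x¹⁷)⁷ = x⁵, (x¹⁷)⁸ = x³, (x¹⁷)⁹ = x, (x¹⁷)¹⁰ = x¹⁸, (x¹⁷)¹¹ = x¹⁶, (x¹⁷)¹² = x¹⁴, (x¹⁷)¹³ = x¹², (x¹⁷)¹⁴ = x¹⁰, (x¹⁷)¹⁵ = x⁸, (x¹⁷)¹⁶ = x⁶, (x¹⁷)¹⁷ = x⁴, (x¹⁷)¹⁸ = x², (x¹⁷)¹⁹ = e.
The smallest positive k with (x¹⁷)ᵏ = e is 19.

Answer: 19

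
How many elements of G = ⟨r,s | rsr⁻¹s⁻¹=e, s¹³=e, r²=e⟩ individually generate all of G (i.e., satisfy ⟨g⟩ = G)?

G is cyclic of order 26. An element generates G iff its order is 26, and a cyclic group of order 26 has exactly φ(26) = 12 such elements.

Answer: 12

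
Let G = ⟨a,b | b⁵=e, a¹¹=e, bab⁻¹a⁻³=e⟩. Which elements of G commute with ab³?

⟨ab³⟩ ⊆ C_G(ab³) since powers of ab³ commute with ab³; so |C_G(ab³)| ≥ |⟨ab³⟩| = 5.
By orbit–stabilizer, |C_G(ab³)| = |G| / |conj. class of ab³| = 55 / 11 = 5.
The 5 elements commuting with ab³ are {e, ab³, a²b², a⁶b, a⁹b⁴}.

Answer: {e, ab³, a²b², a⁶b, a⁹b⁴}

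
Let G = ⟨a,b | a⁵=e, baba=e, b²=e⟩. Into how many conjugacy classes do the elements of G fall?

The conjugacy classes (representative and size) are:
  [e] (size 1), [a] (size 2), [a²] (size 2), [b] (size 5).
Class equation: 1 + 2 + 2 + 5 = 10 = |G|. So G has 4 conjugacy classes.

Answer: 4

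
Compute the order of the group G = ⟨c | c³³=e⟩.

G is generated by a single element, so G is cyclic. The relator gives c³³ = e and no smaller power is forced to be e, so the 33 powers {c, e, c², c³, c⁴, c⁵, c⁶, c⁷, c⁸, c⁹, c²², c²³, c²¹, c²⁰, c²⁴, c²⁵, c²⁶, c²⁷, c²⁸, c²⁹, c³², c³¹, c³⁰, c¹², c¹³, c¹¹, c¹⁰, c¹⁴, c¹⁵, c¹⁶, c¹⁷, c¹⁸, c¹⁹} are distinct. Hence |G| = 33.

Answer: 33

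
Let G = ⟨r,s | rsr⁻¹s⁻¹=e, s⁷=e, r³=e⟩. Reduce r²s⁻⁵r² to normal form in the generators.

Multiply left to right, reducing at each step:
  (r²) · s⁻⁵ = r²s²
  (r²s²) · r² = rs²

Answer: rs²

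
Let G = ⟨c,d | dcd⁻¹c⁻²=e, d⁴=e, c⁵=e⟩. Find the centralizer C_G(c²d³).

⟨c²d³⟩ ⊆ C_G(c²d³) since powers of c²d³ commute with c²d³; so |C_G(c²d³)| ≥ |⟨c²d³⟩| = 4.
By orbit–stabilizer, |C_G(c²d³)| = |G| / |conj. class of c²d³| = 20 / 5 = 4.
The 4 elements commuting with c²d³ are {e, cd, c²d³, c³d²}.

Answer: {e, cd, c²d³, c³d²}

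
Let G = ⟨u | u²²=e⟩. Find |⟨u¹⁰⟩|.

|⟨u¹⁰⟩| equals the order of u¹⁰. Compute successive powers until reaching e:
  (u¹⁰)¹ = u¹⁰, (u¹⁰)² = u²⁰, (u¹⁰)³ = u⁸, (u¹⁰)⁴ = u¹⁸, (u¹⁰)⁵ = u⁶, (u¹⁰)⁶ = u¹⁶, (u¹⁰)⁷ = u⁴, (u¹⁰)⁸ = u¹⁴, (u¹⁰)⁹ = u², (u¹⁰)¹⁰ = u¹², (u¹⁰)¹¹ = e.
The smallest positive k with (u¹⁰)ᵏ = e is 11, so |⟨u¹⁰⟩| = 11.

Answer: 11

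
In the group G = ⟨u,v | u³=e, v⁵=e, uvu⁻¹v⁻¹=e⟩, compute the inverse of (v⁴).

The order of (v⁴) is 5 (smallest k with (v⁴)ᵏ = e), so (v⁴)⁻¹ = (v⁴)⁴ = v.
Check: (v⁴) · v → (v⁴) · v = e, giving e as required.

Answer: v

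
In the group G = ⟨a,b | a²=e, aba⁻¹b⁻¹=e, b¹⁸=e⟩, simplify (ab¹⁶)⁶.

Compute successive powers of (ab¹⁶), reducing at each step:
  (ab¹⁶)²: (ab¹⁶) · a = b¹⁶;   (b¹⁶) · b¹⁶ = b¹⁴
  (ab¹⁶)³: (b¹⁴) · a = ab¹⁴;   (ab¹⁴) · b¹⁶ = ab¹²
  (ab¹⁶)⁴: (ab¹²) · a = b¹²;   (b¹²) · b¹⁶ = b¹⁰
  (ab¹⁶)⁵: (b¹⁰) · a = ab¹⁰;   (ab¹⁰) · b¹⁶ = ab⁸
  (ab¹⁶)⁶: (ab⁸) · a = b⁸;   (b⁸) · b¹⁶ = b⁶

Answer: b⁶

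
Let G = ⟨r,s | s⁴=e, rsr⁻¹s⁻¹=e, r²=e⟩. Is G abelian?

Each pair of generators commutes: r·s = rs = s·r. Since the generators pairwise commute, every element of G commutes with every other, so G is abelian.

Answer: Yes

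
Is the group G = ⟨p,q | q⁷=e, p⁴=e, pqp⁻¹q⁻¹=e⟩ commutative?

Each pair of generators commutes: p·q = pq = q·p. Since the generators pairwise commute, every element of G commutes with every other, so G is abelian.

Answer: Yes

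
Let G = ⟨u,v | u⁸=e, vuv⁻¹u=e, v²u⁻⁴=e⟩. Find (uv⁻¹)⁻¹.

The order of (uv⁻¹) is 4 (smallest k with (uv⁻¹)ᵏ = e), so (uv⁻¹)⁻¹ = (uv⁻¹)³ = uv.
Check: (uv⁻¹) · (uv) → (uv⁻¹) · u = v⁻¹;   (v⁻¹) · v = e, giving e as required.

Answer: uv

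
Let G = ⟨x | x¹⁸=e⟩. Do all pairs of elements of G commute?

G has a single generator, so G is cyclic and hence abelian.

Answer: Yes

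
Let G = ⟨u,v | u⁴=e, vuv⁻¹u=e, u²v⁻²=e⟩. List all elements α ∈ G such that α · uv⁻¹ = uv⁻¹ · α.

⟨uv⁻¹⟩ ⊆ C_G(uv⁻¹) since powers of uv⁻¹ commute with uv⁻¹; so |C_G(uv⁻¹)| ≥ |⟨uv⁻¹⟩| = 4.
By orbit–stabilizer, |C_G(uv⁻¹)| = |G| / |conj. class of uv⁻¹| = 8 / 2 = 4.
The 4 elements commuting with uv⁻¹ are {e, u², uv⁻¹, uv}.

Answer: {e, u², uv⁻¹, uv}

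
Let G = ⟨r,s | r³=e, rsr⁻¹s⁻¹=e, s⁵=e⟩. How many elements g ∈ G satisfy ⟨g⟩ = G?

G is cyclic of order 15. An element generates G iff its order is 15, and a cyclic group of order 15 has exactly φ(15) = 8 such elements.

Answer: 8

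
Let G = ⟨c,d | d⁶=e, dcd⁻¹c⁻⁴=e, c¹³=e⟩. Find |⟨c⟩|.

|⟨c⟩| equals the order of c. Compute successive powers until reaching e:
  c¹ = c, c² = c², c³ = c³, c⁴ = c⁴, c⁵ = c⁵, c⁶ = c⁶, c⁷ = c⁷, c⁸ = c⁸, c⁹ = c⁹, c¹⁰ = c¹⁰, c¹¹ = c¹¹, c¹² = c¹², c¹³ = e.
The smallest positive k with cᵏ = e is 13, so |⟨c⟩| = 13.

Answer: 13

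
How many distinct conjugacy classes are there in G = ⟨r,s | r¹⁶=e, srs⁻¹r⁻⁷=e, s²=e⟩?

The conjugacy classes (representative and size) are:
  [e] (size 1), [r] (size 2), [r¹⁴] (size 2), [r³] (size 2), [r⁴] (size 2), [r¹⁰] (size 2), [r⁸] (size 1), [r⁹] (size 2), [r¹¹] (size 2), [r¹⁰s] (size 8), [rs] (size 8).
Class equation: 1 + 2 + 2 + 2 + 2 + 2 + 1 + 2 + 2 + 8 + 8 = 32 = |G|. So G has 11 conjugacy classes.

Answer: 11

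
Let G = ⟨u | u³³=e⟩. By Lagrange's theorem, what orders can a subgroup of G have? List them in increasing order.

|G| = 33 = 3 · 11. By Lagrange's theorem the order of any subgroup divides 33; the divisors of 33 are 1, 3, 11, 33.

Answer: 1, 3, 11, 33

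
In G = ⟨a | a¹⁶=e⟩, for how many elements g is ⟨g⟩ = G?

G is cyclic of order 16. An element generates G iff its order is 16, and a cyclic group of order 16 has exactly φ(16) = 8 such elements.

Answer: 8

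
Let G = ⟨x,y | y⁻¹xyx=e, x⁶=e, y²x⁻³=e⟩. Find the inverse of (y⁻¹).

The order of (y⁻¹) is 4 (smallest k with (y⁻¹)ᵏ = e), so (y⁻¹)⁻¹ = (y⁻¹)³ = y.
Check: (y⁻¹) · y → (y⁻¹) · y = e, giving e as required.

Answer: y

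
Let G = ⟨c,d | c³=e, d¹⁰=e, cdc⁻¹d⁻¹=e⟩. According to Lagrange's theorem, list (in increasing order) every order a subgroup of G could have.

|G| = 30 = 2 · 3 · 5. By Lagrange's theorem the order of any subgroup divides 30; the divisors of 30 are 1, 2, 3, 5, 6, 10, 15, 30.

Answer: 1, 2, 3, 5, 6, 10, 15, 30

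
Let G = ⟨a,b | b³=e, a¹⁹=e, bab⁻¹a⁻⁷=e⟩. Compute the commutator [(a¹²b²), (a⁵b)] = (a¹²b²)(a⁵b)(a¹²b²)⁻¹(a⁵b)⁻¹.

[(a¹²b²), (a⁵b)] = (a¹²b²)·(a⁵b)·(a¹²b²)⁻¹·(a⁵b)⁻¹.
  (a¹²b²) · (a⁵b) = a¹⁰
  (a¹⁰) · (a¹¹b) = a²b
  (a²b) · (a²b²) = a¹⁶

Answer: a¹⁶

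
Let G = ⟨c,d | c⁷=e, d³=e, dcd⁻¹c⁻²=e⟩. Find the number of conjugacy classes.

The conjugacy classes (representative and size) are:
  [e] (size 1), [c²] (size 3), [c⁵] (size 3), [d] (size 7), [d²] (size 7).
Class equation: 1 + 3 + 3 + 7 + 7 = 21 = |G|. So G has 5 conjugacy classes.

Answer: 5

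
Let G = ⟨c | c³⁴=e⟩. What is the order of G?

G is generated by a single element, so G is cyclic. The relator gives c³⁴ = e and no smaller power is forced to be e, so the 34 powers {c, e, c², c³, c⁴, c⁵, c⁶, c⁷, c⁸, c⁹, c²², c²³, c²¹, c²⁰, c²⁴, c²⁵, c²⁶, c²⁷, c²⁸, c²⁹, c³², c³³, c³¹, c³⁰, c¹², c¹³, c¹¹, c¹⁰, c¹⁴, c¹⁵, c¹⁶, c¹⁷, c¹⁸, c¹⁹} are distinct. Hence |G| = 34.

Answer: 34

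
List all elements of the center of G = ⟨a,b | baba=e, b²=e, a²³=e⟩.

An element z ∈ Z(G) iff z commutes with every generator.
For example e is central: e·a = a = a·e; e·b = b = b·e.
Whereas a ∉ Z(G) since a·b = ab ≠ a²²b = b·a.
Checking each of the 46 elements this way gives Z(G) = {e}, of order 1.

Answer: {e}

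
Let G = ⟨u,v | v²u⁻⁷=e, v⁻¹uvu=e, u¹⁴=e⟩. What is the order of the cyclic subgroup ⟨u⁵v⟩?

|⟨u⁵v⟩| equals the order of u⁵v. Compute successive powers until reaching e:
  (u⁵v)¹ = u⁵v, (u⁵v)² = u⁷, (u⁵v)³ = u⁵v⁻¹, (u⁵v)⁴ = e.
The smallest positive k with (u⁵v)ᵏ = e is 4, so |⟨u⁵v⟩| = 4.

Answer: 4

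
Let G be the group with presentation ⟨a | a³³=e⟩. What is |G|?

G is generated by a single element, so G is cyclic. The relator gives a³³ = e and no smaller power is forced to be e, so the 33 powers {a, e, a², a³, a⁴, a⁵, a⁶, a⁷, a⁸, a⁹, a²², a²³, a²¹, a²⁰, a²⁴, a²⁵, a²⁶, a²⁷, a²⁸, a²⁹, a³², a³¹, a³⁰, a¹², a¹³, a¹¹, a¹⁰, a¹⁴, a¹⁵, a¹⁶, a¹⁷, a¹⁸, a¹⁹} are distinct. Hence |G| = 33.

Answer: 33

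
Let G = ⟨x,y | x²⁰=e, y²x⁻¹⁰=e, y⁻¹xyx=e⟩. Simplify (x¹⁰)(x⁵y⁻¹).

Compute (x¹⁰) · (x⁵y⁻¹) by multiplying left to right and reducing via the relations at each step:
  (x¹⁰) · x⁵ = x¹⁵
  (x¹⁵) · y⁻¹ = x⁵y

Answer: x⁵y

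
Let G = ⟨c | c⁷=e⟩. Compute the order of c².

Compute successive powers until reaching e:
  (c²)¹ = c², (c²)² = c⁴, (c²)³ = c⁶, (c²)⁴ = c, (c²)⁵ = c³, (c²)⁶ = c⁵, (c²)⁷ = e.
The smallest positive k with (c²)ᵏ = e is 7.

Answer: 7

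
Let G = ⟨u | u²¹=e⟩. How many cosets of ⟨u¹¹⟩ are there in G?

First find ord(u¹¹) by computing successive powers:
  (u¹¹)¹ = u¹¹, (u¹¹)² = u, (u¹¹)³ = u¹², (u¹¹)⁴ = u², (u¹¹)⁵ = u¹³, (u¹¹)⁶ = u³, (u¹¹)⁷ = u¹⁴, (u¹¹)⁸ = u⁴, (u¹¹)⁹ = u¹⁵, (u¹¹)¹⁰ = u⁵, (u¹¹)¹¹ = u¹⁶, (u¹¹)¹² = u⁶, (u¹¹)¹³ = u¹⁷, (u¹¹)¹⁴ = u⁷, (u¹¹)¹⁵ = u¹⁸, (u¹¹)¹⁶ = u⁸, (u¹¹)¹⁷ = u¹⁹, (u¹¹)¹⁸ = u⁹, (u¹¹)¹⁹ = u²⁰, (u¹¹)²⁰ = u¹⁰, (u¹¹)²¹ = e.
So |⟨u¹¹⟩| = ord(u¹¹) = 21. With |G| = 21, by Lagrange [G : ⟨u¹¹⟩] = 21/21 = 1.

Answer: 1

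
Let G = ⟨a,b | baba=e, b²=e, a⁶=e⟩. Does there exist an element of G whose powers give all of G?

Every cyclic group is abelian. But a·b = ab while b·a = a⁵b, so a·b ≠ b·a and G is not abelian. Hence G is not cyclic.

Answer: No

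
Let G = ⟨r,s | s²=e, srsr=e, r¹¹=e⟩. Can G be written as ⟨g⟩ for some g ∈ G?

Every cyclic group is abelian. But r·s = rs while s·r = r¹⁰s, so r·s ≠ s·r and G is not abelian. Hence G is not cyclic.

Answer: No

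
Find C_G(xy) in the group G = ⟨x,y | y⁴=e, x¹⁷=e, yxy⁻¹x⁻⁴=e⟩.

⟨xy⟩ ⊆ C_G(xy) since powers of xy commute with xy; so |C_G(xy)| ≥ |⟨xy⟩| = 4.
By orbit–stabilizer, |C_G(xy)| = |G| / |conj. class of xy| = 68 / 17 = 4.
The 4 elements commuting with xy are {e, xy, x⁴y³, x⁵y²}.

Answer: {e, xy, x⁴y³, x⁵y²}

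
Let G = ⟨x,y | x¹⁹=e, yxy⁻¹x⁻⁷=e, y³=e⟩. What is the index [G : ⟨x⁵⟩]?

First find ord(x⁵) by computing successive powers:
  (x⁵)¹ = x⁵, (x⁵)² = x¹⁰, (x⁵)³ = x¹⁵, (x⁵)⁴ = x, (x⁵)⁵ = x⁶, (x⁵)⁶ = x¹¹, (x⁵)⁷ = x¹⁶, (x⁵)⁸ = x², (x⁵)⁹ = x⁷, (x⁵)¹⁰ = x¹², (x⁵)¹¹ = x¹⁷, (x⁵)¹² = x³, (x⁵)¹³ = x⁸, (x⁵)¹⁴ = x¹³, (x⁵)¹⁵ = x¹⁸, (x⁵)¹⁶ = x⁴, (x⁵)¹⁷ = x⁹, (x⁵)¹⁸ = x¹⁴, (x⁵)¹⁹ = e.
So |⟨x⁵⟩| = ord(x⁵) = 19. With |G| = 57, by Lagrange [G : ⟨x⁵⟩] = 57/19 = 3.

Answer: 3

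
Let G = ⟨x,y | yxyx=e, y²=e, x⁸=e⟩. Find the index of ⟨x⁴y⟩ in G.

First find ord(x⁴y) by computing successive powers:
  (x⁴y)¹ = x⁴y, (x⁴y)² = e.
So |⟨x⁴y⟩| = ord(x⁴y) = 2. With |G| = 16, by Lagrange [G : ⟨x⁴y⟩] = 16/2 = 8.

Answer: 8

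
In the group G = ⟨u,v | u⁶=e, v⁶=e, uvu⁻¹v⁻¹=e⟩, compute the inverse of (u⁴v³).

The order of (u⁴v³) is 6 (smallest k with (u⁴v³)ᵏ = e), so (u⁴v³)⁻¹ = (u⁴v³)⁵ = u²v³.
Check: (u⁴v³) · (u²v³) → (u⁴v³) · u² = v³;   (v³) · v³ = e, giving e as required.

Answer: u²v³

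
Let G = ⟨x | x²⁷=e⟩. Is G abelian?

G has a single generator, so G is cyclic and hence abelian.

Answer: Yes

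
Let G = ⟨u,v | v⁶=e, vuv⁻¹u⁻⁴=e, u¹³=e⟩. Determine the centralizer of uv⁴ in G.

⟨uv⁴⟩ ⊆ C_G(uv⁴) since powers of uv⁴ commute with uv⁴; so |C_G(uv⁴)| ≥ |⟨uv⁴⟩| = 3.
By orbit–stabilizer, |C_G(uv⁴)| = |G| / |conj. class of uv⁴| = 78 / 13 = 6.
The 6 elements commuting with uv⁴ are {e, uv⁴, u²v, u³v³, u⁶v⁵, u¹⁰v²}.

Answer: {e, uv⁴, u²v, u³v³, u⁶v⁵, u¹⁰v²}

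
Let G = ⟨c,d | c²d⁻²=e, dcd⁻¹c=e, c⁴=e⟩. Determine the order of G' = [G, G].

G' = [G, G] is generated by all commutators. The generator-pair commutators are: [c, d] = c².
The subgroup they normally generate is {e, c²}, of order 2.
Check: |G/G'| = 8/2 = 4 is the order of the abelianisation.

Answer: 2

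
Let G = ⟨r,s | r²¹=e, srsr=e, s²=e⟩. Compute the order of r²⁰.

Compute successive powers until reaching e:
  (r²⁰)¹ = r²⁰, (r²⁰)² = r¹⁹, (r²⁰)³ = r¹⁸, (r²⁰)⁴ = r¹⁷, (r²⁰)⁵ = r¹⁶, (r²⁰)⁶ = r¹⁵, (r²⁰)⁷ = r¹⁴, (r²⁰)⁸ = r¹³, (r²⁰)⁹ = r¹², (r²⁰)¹⁰ = r¹¹, (r²⁰)¹¹ = r¹⁰, (r²⁰)¹² = r⁹, (r²⁰)¹³ = r⁸, (r²⁰)¹⁴ = r⁷, (r²⁰)¹⁵ = r⁶, (r²⁰)¹⁶ = r⁵, (r²⁰)¹⁷ = r⁴, (r²⁰)¹⁸ = r³, (r²⁰)¹⁹ = r², (r²⁰)²⁰ = r, (r²⁰)²¹ = e.
The smallest positive k with (r²⁰)ᵏ = e is 21.

Answer: 21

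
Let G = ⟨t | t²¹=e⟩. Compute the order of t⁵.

Compute successive powers until reaching e:
  (t⁵)¹ = t⁵, (t⁵)² = t¹⁰, (t⁵)³ = t¹⁵, (t⁵)⁴ = t²⁰, (t⁵)⁵ = t⁴, (t⁵)⁶ = t⁹, (t⁵)⁷ = t¹⁴, (t⁵)⁸ = t¹⁹, (t⁵)⁹ = t³, (t⁵)¹⁰ = t⁸, (t⁵)¹¹ = t¹³, (t⁵)¹² = t¹⁸, (t⁵)¹³ = t², (t⁵)¹⁴ = t⁷, (t⁵)¹⁵ = t¹², (t⁵)¹⁶ = t¹⁷, (t⁵)¹⁷ = t, (t⁵)¹⁸ = t⁶, (t⁵)¹⁹ = t¹¹, (t⁵)²⁰ = t¹⁶, (t⁵)²¹ = e.
The smallest positive k with (t⁵)ᵏ = e is 21.

Answer: 21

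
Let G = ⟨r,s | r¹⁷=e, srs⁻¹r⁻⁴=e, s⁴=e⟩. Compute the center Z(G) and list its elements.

An element z ∈ Z(G) iff z commutes with every generator.
For example e is central: e·r = r = r·e; e·s = s = s·e.
Whereas r ∉ Z(G) since r·s = rs ≠ r⁴s = s·r.
Checking each of the 68 elements this way gives Z(G) = {e}, of order 1.

Answer: {e}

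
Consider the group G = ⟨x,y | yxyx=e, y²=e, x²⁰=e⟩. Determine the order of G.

Enumerate words in the generators, reducing via the relations: the distinct elements are
  {e, x, y, xy, x², x³, x⁴, x⁵, x⁶, x⁷, x⁸, x⁹, x²y, x³y, x¹², x¹³, x¹¹, x¹⁰, x¹⁴, x¹⁵, x¹⁶, x¹⁷, x¹⁸, x¹⁹, x⁴y, x⁵y, x⁶y, x⁷y, x⁸y, x⁹y, x¹²y, x¹³y, x¹¹y, x¹⁰y, x¹⁴y, x¹⁵y, x¹⁶y, x¹⁷y, x¹⁸y, x¹⁹y}.
No further products give new elements, so |G| = 40.

Answer: 40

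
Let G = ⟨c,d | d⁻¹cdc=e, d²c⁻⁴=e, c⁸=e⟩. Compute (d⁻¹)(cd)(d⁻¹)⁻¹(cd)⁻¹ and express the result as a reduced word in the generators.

[(d⁻¹), (cd)] = (d⁻¹)·(cd)·(d⁻¹)⁻¹·(cd)⁻¹.
  (d⁻¹) · (cd) = c⁷
  (c⁷) · d = c³d⁻¹
  (c³d⁻¹) · (cd⁻¹) = c⁶

Answer: c⁶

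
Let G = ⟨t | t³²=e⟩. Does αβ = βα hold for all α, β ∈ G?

G has a single generator, so G is cyclic and hence abelian.

Answer: Yes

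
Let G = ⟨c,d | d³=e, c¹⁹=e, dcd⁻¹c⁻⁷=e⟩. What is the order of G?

Enumerate words in the generators, reducing via the relations: the distinct elements are
  {c, d, e, cd, c², c³, c⁴, c⁵, c⁶, c⁷, c⁸, c⁹, d², cd², c²d, c³d, c¹², c¹³, c¹¹, c¹⁰, c¹⁴, c¹⁵, c¹⁶, c¹⁷, c¹⁸, c⁴d, c⁵d, c⁶d, c⁷d, c⁸d, c⁹d, c²d², c³d², c¹²d, c¹³d, c¹¹d, c¹⁰d, c¹⁴d, c¹⁵d, c¹⁶d, c¹⁷d, c¹⁸d, c⁴d², c⁵d², c⁶d², c⁷d², c⁸d², c⁹d², c¹²d², c¹³d², c¹¹d², c¹⁰d², c¹⁴d², c¹⁵d², c¹⁶d², c¹⁷d², c¹⁸d²}.
No further products give new elements, so |G| = 57.

Answer: 57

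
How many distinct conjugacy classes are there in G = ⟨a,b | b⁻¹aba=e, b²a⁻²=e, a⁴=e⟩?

The conjugacy classes (representative and size) are:
  [e] (size 1), [a³] (size 2), [a²] (size 1), [b⁻¹] (size 2), [ab⁻¹] (size 2).
Class equation: 1 + 2 + 1 + 2 + 2 = 8 = |G|. So G has 5 conjugacy classes.

Answer: 5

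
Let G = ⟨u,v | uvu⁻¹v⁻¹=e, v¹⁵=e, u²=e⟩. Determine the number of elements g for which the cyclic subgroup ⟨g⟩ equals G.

G is cyclic of order 30. An element generates G iff its order is 30, and a cyclic group of order 30 has exactly φ(30) = 8 such elements.

Answer: 8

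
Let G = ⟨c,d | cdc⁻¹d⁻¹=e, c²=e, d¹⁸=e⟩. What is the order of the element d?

Compute successive powers until reaching e:
  d¹ = d, d² = d², d³ = d³, d⁴ = d⁴, d⁵ = d⁵, d⁶ = d⁶, d⁷ = d⁷, d⁸ = d⁸, d⁹ = d⁹, d¹⁰ = d¹⁰, d¹¹ = d¹¹, d¹² = d¹², d¹³ = d¹³, d¹⁴ = d¹⁴, d¹⁵ = d¹⁵, d¹⁶ = d¹⁶, d¹⁷ = d¹⁷, d¹⁸ = e.
The smallest positive k with dᵏ = e is 18.

Answer: 18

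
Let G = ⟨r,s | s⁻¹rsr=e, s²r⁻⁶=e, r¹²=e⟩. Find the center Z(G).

An element z ∈ Z(G) iff z commutes with every generator.
For example r⁶ is central: (r⁶)·r = r⁷ = r·(r⁶); (r⁶)·s = s⁻¹ = s·(r⁶).
Whereas r ∉ Z(G) since r·s = rs ≠ r⁵s⁻¹ = s·r.
Checking each of the 24 elements this way gives Z(G) = {e, r⁶}, of order 2.

Answer: {e, r⁶}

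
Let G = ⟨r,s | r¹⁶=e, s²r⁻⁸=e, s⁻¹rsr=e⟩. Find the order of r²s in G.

Compute successive powers until reaching e:
  (r²s)¹ = r²s, (r²s)² = r⁸, (r²s)³ = r²s⁻¹, (r²s)⁴ = e.
The smallest positive k with (r²s)ᵏ = e is 4.

Answer: 4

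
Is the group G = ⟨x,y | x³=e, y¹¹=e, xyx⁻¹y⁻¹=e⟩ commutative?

Each pair of generators commutes: x·y = xy = y·x. Since the generators pairwise commute, every element of G commutes with every other, so G is abelian.

Answer: Yes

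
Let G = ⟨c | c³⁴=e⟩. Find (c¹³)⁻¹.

The order of (c¹³) is 34 (smallest k with (c¹³)ᵏ = e), so (c¹³)⁻¹ = (c¹³)³³ = c²¹.
Check: (c¹³) · (c²¹) → (c¹³) · c²¹ = e, giving e as required.

Answer: c²¹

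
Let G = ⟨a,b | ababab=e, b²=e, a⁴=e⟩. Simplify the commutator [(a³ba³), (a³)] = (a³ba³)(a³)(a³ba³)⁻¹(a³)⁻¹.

[(a³ba³), (a³)] = (a³ba³)·(a³)·(a³ba³)⁻¹·(a³)⁻¹.
  (a³ba³) · (a³) = a³ba²
  (a³ba²) · (aba) = ba²
  (ba²) · a = ba³

Answer: ba³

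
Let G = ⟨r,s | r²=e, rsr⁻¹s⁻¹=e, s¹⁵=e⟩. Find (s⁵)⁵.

Compute successive powers of (s⁵), reducing at each step:
  (s⁵)²: (s⁵) · s⁵ = s¹⁰
  (s⁵)³: (s¹⁰) · s⁵ = e
  (s⁵)⁴: e · s⁵ = s⁵
  (s⁵)⁵: (s⁵) · s⁵ = s¹⁰

Answer: s¹⁰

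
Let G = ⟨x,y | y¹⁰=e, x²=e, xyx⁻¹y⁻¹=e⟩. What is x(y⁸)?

Compute x · (y⁸) by multiplying left to right and reducing via the relations at each step:
  x · y⁸ = xy⁸

Answer: xy⁸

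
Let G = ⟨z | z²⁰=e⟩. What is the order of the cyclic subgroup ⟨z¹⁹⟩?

|⟨z¹⁹⟩| equals the order of z¹⁹. Compute successive powers until reaching e:
  (z¹⁹)¹ = z¹⁹, (z¹⁹)² = z¹⁸, (z¹⁹)³ = z¹⁷, (z¹⁹)⁴ = z¹⁶, (z¹⁹)⁵ = z¹⁵, (z¹⁹)⁶ = z¹⁴, (z¹⁹)⁷ = z¹³, (z¹⁹)⁸ = z¹², (z¹⁹)⁹ = z¹¹, (z¹⁹)¹⁰ = z¹⁰, (z¹⁹)¹¹ = z⁹, (z¹⁹)¹² = z⁸, (z¹⁹)¹³ = z⁷, (z¹⁹)¹⁴ = z⁶, (z¹⁹)¹⁵ = z⁵, (z¹⁹)¹⁶ = z⁴, (z¹⁹)¹⁷ = z³, (z¹⁹)¹⁸ = z², (z¹⁹)¹⁹ = z, (z¹⁹)²⁰ = e.
The smallest positive k with (z¹⁹)ᵏ = e is 20, so |⟨z¹⁹⟩| = 20.

Answer: 20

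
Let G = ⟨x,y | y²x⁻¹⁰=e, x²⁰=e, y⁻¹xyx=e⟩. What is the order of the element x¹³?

Compute successive powers until reaching e:
  (x¹³)¹ = x¹³, (x¹³)² = x⁶, (x¹³)³ = x¹⁹, (x¹³)⁴ = x¹², (x¹³)⁵ = x⁵, (x¹³)⁶ = x¹⁸, (x¹³)⁷ = x¹¹, (x¹³)⁸ = x⁴, (x¹³)⁹ = x¹⁷, (x¹³)¹⁰ = x¹⁰, (x¹³)¹¹ = x³, (x¹³)¹² = x¹⁶, (x¹³)¹³ = x⁹, (x¹³)¹⁴ = x², (x¹³)¹⁵ = x¹⁵, (x¹³)¹⁶ = x⁸, (x¹³)¹⁷ = x, (x¹³)¹⁸ = x¹⁴, (x¹³)¹⁹ = x⁷, (x¹³)²⁰ = e.
The smallest positive k with (x¹³)ᵏ = e is 20.

Answer: 20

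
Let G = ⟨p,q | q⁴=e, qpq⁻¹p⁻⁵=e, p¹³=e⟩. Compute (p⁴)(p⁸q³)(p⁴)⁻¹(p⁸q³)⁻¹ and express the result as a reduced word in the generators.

[(p⁴), (p⁸q³)] = (p⁴)·(p⁸q³)·(p⁴)⁻¹·(p⁸q³)⁻¹.
  (p⁴) · (p⁸q³) = p¹²q³
  (p¹²q³) · (p⁹) = p⁶q³
  (p⁶q³) · (p¹²q) = p¹¹

Answer: p¹¹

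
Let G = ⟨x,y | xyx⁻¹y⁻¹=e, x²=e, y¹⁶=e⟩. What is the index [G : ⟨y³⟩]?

First find ord(y³) by computing successive powers:
  (y³)¹ = y³, (y³)² = y⁶, (y³)³ = y⁹, (y³)⁴ = y¹², (y³)⁵ = y¹⁵, (y³)⁶ = y², (y³)⁷ = y⁵, (y³)⁸ = y⁸, (y³)⁹ = y¹¹, (y³)¹⁰ = y¹⁴, (y³)¹¹ = y, (y³)¹² = y⁴, (y³)¹³ = y⁷, (y³)¹⁴ = y¹⁰, (y³)¹⁵ = y¹³, (y³)¹⁶ = e.
So |⟨y³⟩| = ord(y³) = 16. With |G| = 32, by Lagrange [G : ⟨y³⟩] = 32/16 = 2.

Answer: 2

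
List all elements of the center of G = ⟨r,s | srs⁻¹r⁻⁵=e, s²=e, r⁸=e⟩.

An element z ∈ Z(G) iff z commutes with every generator.
For example r² is central: (r²)·r = r³ = r·(r²); (r²)·s = r²s = s·(r²).
Whereas r ∉ Z(G) since r·s = rs ≠ r⁵s = s·r.
Checking each of the 16 elements this way gives Z(G) = {e, r², r⁴, r⁶}, of order 4.

Answer: {e, r², r⁴, r⁶}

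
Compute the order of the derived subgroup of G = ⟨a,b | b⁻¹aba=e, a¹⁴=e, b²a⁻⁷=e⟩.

G' = [G, G] is generated by all commutators. The generator-pair commutators are: [a, b] = a².
The subgroup they normally generate is {e, a², a⁴, a⁶, a⁸, a¹⁰, a¹²}, of order 7.
Check: |G/G'| = 28/7 = 4 is the order of the abelianisation.

Answer: 7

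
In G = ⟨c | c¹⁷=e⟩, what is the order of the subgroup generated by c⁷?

|⟨c⁷⟩| equals the order of c⁷. Compute successive powers until reaching e:
  (c⁷)¹ = c⁷, (c⁷)² = c¹⁴, (c⁷)³ = c⁴, (c⁷)⁴ = c¹¹, (c⁷)⁵ = c, (c⁷)⁶ = c⁸, (c⁷)⁷ = c¹⁵, (c⁷)⁸ = c⁵, (c⁷)⁹ = c¹², (c⁷)¹⁰ = c², (c⁷)¹¹ = c⁹, (c⁷)¹² = c¹⁶, (c⁷)¹³ = c⁶, (c⁷)¹⁴ = c¹³, (c⁷)¹⁵ = c³, (c⁷)¹⁶ = c¹⁰, (c⁷)¹⁷ = e.
The smallest positive k with (c⁷)ᵏ = e is 17, so |⟨c⁷⟩| = 17.

Answer: 17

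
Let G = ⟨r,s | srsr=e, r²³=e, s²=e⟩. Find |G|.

Enumerate words in the generators, reducing via the relations: the distinct elements are
  {e, r, s, rs, r², r³, r⁴, r⁵, r⁶, r⁷, r⁸, r⁹, r²s, r²², r²¹, r²⁰, r³s, r¹², r¹³, r¹¹, r¹⁰, r¹⁴, r¹⁵, r¹⁶, r¹⁷, r¹⁸, r¹⁹, r⁴s, r⁵s, r⁶s, r⁷s, r⁸s, r⁹s, r²²s, r²¹s, r²⁰s, r¹²s, r¹³s, r¹¹s, r¹⁰s, r¹⁴s, r¹⁵s, r¹⁶s, r¹⁷s, r¹⁸s, r¹⁹s}.
No further products give new elements, so |G| = 46.

Answer: 46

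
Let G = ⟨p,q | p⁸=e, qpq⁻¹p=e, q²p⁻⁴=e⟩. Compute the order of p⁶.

Compute successive powers until reaching e:
  (p⁶)¹ = p⁶, (p⁶)² = p⁴, (p⁶)³ = p², (p⁶)⁴ = e.
The smallest positive k with (p⁶)ᵏ = e is 4.

Answer: 4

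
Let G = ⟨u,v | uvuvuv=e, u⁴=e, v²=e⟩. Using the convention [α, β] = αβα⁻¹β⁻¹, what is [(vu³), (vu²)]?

[(vu³), (vu²)] = (vu³)·(vu²)·(vu³)⁻¹·(vu²)⁻¹.
  (vu³) · (vu²) = uvu³
  (uvu³) · (uv) = u
  u · (u²v) = u³v

Answer: u³v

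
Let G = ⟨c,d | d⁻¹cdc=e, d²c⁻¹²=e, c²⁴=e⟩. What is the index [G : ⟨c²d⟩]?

First find ord(c²d) by computing successive powers:
  (c²d)¹ = c²d, (c²d)² = c¹², (c²d)³ = c²d⁻¹, (c²d)⁴ = e.
So |⟨c²d⟩| = ord(c²d) = 4. With |G| = 48, by Lagrange [G : ⟨c²d⟩] = 48/4 = 12.

Answer: 12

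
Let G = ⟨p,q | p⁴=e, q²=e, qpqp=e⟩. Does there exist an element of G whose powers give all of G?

Every cyclic group is abelian. But p·q = pq while q·p = p³q, so p·q ≠ q·p and G is not abelian. Hence G is not cyclic.

Answer: No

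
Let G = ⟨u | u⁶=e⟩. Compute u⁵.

Compute successive powers of u, reducing at each step:
  u²: u · u = u²
  u³: (u²) · u = u³
  u⁴: (u³) · u = u⁴
  u⁵: (u⁴) · u = u⁵

Answer: u⁵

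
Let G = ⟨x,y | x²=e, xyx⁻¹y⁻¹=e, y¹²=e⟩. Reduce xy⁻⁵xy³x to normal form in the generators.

Multiply left to right, reducing at each step:
  x · y⁻⁵ = xy⁷
  (xy⁷) · x = y⁷
  (y⁷) · y³ = y¹⁰
  (y¹⁰) · x = xy¹⁰

Answer: xy¹⁰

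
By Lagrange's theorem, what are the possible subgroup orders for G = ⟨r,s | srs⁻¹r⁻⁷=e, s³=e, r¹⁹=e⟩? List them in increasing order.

|G| = 57 = 3 · 19. By Lagrange's theorem the order of any subgroup divides 57; the divisors of 57 are 1, 3, 19, 57.

Answer: 1, 3, 19, 57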